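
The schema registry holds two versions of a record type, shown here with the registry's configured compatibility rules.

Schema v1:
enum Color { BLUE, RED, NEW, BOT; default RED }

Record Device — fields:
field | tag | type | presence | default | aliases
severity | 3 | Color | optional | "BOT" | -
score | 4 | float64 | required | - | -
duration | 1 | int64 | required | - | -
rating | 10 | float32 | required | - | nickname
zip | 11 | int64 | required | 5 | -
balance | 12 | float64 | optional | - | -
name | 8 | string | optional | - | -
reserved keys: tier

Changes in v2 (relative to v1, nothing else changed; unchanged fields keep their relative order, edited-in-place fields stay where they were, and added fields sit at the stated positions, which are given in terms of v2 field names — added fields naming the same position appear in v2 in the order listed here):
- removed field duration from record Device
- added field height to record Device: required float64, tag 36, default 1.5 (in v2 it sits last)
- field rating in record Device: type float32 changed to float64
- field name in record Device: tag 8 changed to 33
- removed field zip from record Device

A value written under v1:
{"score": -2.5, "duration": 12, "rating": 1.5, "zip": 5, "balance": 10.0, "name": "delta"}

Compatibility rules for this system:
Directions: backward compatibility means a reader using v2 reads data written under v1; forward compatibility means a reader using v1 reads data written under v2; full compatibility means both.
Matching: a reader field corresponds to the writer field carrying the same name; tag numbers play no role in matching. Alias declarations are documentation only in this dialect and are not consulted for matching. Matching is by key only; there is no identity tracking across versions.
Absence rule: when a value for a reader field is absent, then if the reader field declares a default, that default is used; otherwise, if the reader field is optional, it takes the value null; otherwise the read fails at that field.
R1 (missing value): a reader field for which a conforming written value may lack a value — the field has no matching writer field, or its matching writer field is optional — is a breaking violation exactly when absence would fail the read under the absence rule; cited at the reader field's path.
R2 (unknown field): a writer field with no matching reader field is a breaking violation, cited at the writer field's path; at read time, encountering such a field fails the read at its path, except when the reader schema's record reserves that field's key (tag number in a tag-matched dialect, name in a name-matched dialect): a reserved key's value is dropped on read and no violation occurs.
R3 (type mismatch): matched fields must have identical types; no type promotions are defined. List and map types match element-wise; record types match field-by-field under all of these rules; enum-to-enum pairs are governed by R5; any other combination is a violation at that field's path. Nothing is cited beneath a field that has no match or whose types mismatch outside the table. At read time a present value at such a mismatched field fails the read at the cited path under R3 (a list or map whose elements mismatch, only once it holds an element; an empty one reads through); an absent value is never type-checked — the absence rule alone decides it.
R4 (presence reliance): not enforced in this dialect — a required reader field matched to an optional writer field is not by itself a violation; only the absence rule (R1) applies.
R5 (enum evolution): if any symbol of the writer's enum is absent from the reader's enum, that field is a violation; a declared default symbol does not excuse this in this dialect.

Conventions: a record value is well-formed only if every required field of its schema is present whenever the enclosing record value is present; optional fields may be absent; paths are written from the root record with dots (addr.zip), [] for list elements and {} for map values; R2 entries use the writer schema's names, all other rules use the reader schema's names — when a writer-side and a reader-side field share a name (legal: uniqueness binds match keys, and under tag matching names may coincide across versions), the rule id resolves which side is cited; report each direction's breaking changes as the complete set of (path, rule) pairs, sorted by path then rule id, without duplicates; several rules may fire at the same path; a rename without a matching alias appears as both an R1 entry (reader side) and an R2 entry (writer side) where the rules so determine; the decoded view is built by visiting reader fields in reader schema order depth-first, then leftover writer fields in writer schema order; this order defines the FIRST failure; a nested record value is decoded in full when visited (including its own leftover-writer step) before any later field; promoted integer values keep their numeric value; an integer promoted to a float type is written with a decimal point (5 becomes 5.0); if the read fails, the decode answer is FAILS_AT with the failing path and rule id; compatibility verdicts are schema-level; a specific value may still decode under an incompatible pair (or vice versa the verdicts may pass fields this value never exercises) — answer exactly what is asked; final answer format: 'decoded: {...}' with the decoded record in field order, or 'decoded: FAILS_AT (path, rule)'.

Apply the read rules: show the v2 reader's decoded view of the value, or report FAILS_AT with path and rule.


arrows below run writer -> reader for Device
decode (reader v2):
  severity := "BOT" (no value, default fills)
  score := -2.5
  read fails at rating under R3
  => FAILS_AT (rating, R3)
the other Device changes do not affect what is asked:
  removed field duration from record Device -> affects the rule determinations only; this particular Device value decodes identically
  added field height to record Device: required float64, tag 36, default 1.5 (in v2 it sits last) -> affects the rule determinations only; this particular Device value decodes identically
  field name in record Device: tag 8 changed to 33 -> inert under this dialect — no rule fires on Device and the result does not move
  removed field zip from record Device -> affects the rule determinations only; this particular Device value decodes identically

decoded: FAILS_AT (rating, R3)


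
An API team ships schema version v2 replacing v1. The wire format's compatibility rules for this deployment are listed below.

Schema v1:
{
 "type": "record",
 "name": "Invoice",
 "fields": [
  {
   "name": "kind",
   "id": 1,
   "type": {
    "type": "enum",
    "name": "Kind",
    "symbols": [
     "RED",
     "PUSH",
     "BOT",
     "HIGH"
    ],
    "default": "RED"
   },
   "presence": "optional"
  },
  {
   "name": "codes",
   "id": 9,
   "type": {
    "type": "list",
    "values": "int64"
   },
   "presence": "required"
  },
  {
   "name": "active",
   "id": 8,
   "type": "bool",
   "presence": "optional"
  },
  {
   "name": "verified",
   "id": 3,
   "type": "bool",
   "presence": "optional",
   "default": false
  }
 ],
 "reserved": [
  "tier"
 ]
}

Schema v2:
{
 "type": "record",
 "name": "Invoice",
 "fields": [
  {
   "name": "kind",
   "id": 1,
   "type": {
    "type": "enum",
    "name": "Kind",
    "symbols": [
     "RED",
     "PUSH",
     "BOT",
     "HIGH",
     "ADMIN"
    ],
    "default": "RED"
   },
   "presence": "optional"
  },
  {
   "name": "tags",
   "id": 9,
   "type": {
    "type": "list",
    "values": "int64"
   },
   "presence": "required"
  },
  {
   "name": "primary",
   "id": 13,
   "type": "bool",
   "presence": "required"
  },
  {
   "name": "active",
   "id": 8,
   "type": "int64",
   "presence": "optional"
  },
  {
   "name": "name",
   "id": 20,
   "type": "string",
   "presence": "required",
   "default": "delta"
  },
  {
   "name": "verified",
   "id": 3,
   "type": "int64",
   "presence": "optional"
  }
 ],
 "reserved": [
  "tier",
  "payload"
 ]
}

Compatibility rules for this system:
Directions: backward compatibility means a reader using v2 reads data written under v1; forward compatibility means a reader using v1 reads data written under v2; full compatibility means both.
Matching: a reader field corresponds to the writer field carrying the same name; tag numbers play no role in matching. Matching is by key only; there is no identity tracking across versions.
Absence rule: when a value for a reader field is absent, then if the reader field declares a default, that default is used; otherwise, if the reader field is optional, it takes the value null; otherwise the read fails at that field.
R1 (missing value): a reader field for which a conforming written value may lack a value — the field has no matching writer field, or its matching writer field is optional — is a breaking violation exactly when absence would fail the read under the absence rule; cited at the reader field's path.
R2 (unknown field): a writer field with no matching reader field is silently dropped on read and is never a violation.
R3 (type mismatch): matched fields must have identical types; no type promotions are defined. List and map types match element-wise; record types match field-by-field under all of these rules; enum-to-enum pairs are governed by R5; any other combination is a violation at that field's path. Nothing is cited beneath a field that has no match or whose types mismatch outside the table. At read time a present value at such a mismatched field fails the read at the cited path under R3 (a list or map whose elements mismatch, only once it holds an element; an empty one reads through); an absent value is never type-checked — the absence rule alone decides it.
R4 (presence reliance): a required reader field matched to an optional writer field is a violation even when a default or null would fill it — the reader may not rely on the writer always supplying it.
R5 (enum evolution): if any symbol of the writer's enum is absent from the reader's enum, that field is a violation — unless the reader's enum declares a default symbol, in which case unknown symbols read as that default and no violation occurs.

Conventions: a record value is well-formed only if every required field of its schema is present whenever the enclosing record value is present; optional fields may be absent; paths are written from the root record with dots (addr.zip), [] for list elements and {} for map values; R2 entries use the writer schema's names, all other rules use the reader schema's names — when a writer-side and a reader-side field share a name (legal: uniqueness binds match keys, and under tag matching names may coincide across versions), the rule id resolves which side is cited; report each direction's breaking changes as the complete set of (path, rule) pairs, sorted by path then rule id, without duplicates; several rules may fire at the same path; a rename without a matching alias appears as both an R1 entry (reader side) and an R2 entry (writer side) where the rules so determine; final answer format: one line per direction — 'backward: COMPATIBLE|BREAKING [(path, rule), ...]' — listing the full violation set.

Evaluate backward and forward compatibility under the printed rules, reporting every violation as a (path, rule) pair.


in Invoice below, arrows point writer -> reader
backward analysis of Invoice with v2 as reader and v1 as writer:
  kind <- kind (Kind -> Kind, writer optional)
  tags: no writer-side match
  primary: no writer-side match
  active <- active (bool -> int64, writer optional)
  name: no writer-side match
  verified <- verified (bool -> int64, writer optional)
  leftover writer field: codes
  breaking: (active, R3)
  breaking: (primary, R1)
  breaking: (tags, R1)
  breaking: (verified, R3)
  backward on Invoice therefore BREAKING (4)
forward analysis of Invoice with v1 as reader and v2 as writer:
  kind <- kind (Kind -> Kind, writer optional)
  codes: no writer-side match
  active <- active (int64 -> bool, writer optional)
  verified <- verified (int64 -> bool, writer optional)
  leftover writer field: tags
  leftover writer field: primary
  leftover writer field: name
  breaking: (active, R3)
  breaking: (codes, R1)
  breaking: (verified, R3)
  forward on Invoice therefore BREAKING (3)

backward: BREAKING [(active, R3), (primary, R1), (tags, R1), (verified, R3)]; forward: BREAKING [(active, R3), (codes, R1), (verified, R3)]


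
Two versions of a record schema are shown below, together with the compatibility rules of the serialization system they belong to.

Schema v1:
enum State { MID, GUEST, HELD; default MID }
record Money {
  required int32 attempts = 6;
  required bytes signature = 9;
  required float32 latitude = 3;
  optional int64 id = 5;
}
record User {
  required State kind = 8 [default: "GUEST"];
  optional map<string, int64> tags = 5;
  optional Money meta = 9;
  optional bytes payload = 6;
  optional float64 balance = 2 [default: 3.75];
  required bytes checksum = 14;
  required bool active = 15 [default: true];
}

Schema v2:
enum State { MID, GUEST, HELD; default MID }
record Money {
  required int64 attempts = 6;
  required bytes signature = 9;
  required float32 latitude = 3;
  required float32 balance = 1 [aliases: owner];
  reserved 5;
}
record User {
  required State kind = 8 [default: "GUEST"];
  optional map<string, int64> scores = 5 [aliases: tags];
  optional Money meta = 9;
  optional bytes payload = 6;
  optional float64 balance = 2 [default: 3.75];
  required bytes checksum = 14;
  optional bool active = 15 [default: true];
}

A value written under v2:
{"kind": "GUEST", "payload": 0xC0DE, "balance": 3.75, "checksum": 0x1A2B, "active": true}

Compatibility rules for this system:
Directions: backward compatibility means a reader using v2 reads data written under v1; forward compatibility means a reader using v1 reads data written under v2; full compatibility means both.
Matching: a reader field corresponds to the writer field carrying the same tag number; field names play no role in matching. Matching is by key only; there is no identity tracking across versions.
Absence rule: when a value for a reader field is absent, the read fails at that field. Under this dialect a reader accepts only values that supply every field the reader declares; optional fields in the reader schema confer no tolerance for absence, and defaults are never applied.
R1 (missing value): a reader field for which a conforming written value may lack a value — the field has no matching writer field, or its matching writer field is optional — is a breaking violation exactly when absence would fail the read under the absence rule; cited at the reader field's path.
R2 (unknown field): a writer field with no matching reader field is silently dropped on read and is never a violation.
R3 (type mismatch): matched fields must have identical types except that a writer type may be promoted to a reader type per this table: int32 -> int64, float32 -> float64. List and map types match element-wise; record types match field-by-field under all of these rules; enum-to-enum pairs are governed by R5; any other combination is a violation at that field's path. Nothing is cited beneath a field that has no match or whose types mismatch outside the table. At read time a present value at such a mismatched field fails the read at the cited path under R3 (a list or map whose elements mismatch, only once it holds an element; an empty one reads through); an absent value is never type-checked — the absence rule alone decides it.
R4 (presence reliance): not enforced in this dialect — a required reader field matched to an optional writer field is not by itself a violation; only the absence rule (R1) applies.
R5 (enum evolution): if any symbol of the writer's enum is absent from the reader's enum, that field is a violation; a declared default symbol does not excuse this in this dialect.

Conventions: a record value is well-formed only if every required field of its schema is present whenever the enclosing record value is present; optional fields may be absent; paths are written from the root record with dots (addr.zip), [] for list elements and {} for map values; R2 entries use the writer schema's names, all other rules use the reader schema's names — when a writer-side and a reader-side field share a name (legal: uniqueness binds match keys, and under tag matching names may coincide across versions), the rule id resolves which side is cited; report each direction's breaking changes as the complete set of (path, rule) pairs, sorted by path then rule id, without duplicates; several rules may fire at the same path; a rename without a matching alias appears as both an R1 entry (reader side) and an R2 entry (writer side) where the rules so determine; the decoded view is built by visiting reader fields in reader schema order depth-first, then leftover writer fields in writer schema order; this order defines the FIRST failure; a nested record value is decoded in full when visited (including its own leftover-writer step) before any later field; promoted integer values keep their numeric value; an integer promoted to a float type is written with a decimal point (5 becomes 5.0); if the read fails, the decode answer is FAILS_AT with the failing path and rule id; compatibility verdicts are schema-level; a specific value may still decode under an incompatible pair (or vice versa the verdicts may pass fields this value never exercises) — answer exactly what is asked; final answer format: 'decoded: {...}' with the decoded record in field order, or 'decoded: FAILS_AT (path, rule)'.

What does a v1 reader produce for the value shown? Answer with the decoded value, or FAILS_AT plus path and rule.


decoded: FAILS_AT (tags, R1)

each type pair in User: writer, then reader
decode (reader v1):
  kind := "GUEST"
  read fails at tags under R1 (no fill)
  => FAILS_AT (tags, R1)
checking off the User differences that do not matter here:
  removed field id from record Money (its key 5 joins the reserved list) -> affects the rule determinations only; this particular User value decodes identically
  field active in record User: required changed to optional -> affects the rule determinations only; this particular User value decodes identically
  added field balance to record Money: required float32, tag 1 (in v2 it sits last) -> affects the rule determinations only; this particular User value decodes identically
  field attempts in record Money: type int32 changed to int64 -> affects the rule determinations only; this particular User value decodes identically


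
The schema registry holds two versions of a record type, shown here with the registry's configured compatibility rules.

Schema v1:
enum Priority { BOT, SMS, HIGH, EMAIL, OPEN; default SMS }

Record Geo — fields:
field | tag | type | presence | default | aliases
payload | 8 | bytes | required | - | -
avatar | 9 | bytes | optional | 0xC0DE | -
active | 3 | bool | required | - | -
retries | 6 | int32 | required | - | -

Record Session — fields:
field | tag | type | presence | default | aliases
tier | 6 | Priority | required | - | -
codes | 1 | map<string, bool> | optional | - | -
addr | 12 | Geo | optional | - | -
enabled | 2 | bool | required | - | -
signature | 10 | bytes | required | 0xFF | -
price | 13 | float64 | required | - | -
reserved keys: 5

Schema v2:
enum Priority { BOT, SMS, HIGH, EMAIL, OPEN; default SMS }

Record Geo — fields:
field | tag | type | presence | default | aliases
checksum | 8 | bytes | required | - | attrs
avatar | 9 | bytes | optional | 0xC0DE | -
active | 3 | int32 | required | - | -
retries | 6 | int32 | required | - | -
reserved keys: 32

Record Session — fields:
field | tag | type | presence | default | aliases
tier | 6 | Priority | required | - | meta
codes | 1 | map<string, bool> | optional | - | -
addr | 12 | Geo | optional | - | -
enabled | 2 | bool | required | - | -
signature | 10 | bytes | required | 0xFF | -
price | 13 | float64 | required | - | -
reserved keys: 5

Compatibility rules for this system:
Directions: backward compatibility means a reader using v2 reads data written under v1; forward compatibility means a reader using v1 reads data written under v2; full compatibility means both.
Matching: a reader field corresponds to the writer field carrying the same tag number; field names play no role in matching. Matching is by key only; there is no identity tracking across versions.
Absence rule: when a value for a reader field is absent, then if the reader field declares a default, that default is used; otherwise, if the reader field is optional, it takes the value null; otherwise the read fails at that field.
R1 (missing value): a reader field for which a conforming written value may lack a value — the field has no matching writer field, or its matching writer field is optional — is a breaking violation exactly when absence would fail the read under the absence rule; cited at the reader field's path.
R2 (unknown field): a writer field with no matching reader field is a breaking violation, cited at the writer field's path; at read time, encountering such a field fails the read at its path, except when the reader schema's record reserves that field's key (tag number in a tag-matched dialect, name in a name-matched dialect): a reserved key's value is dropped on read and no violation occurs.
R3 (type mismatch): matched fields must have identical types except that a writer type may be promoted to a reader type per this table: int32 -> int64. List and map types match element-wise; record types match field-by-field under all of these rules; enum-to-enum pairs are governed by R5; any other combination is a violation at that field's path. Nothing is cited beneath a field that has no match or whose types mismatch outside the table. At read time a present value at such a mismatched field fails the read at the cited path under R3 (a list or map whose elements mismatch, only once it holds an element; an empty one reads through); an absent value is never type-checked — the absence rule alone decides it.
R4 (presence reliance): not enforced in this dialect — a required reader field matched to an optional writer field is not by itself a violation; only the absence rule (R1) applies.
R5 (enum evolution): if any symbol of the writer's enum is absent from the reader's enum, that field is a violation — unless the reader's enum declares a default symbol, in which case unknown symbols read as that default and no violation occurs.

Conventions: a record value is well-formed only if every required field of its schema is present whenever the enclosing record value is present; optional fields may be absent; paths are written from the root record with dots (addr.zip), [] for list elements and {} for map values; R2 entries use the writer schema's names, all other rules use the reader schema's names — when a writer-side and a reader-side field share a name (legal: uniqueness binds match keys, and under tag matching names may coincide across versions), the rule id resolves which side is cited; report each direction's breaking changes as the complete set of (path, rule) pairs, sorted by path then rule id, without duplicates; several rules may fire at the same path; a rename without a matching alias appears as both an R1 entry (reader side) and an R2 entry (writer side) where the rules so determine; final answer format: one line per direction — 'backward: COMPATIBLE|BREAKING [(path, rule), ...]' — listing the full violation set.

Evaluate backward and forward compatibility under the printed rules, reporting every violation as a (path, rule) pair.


backward: BREAKING [(addr.active, R3)]; forward: BREAKING [(addr.active, R3)]

the writer's type comes first in each Session pair
backward for Session (reader v2, writer v1):
  Priority -> Priority, writer required: tier aligns to tier
  map<string, bool> -> map<string, bool>, writer optional: codes aligns to codes
  Geo -> Geo, writer optional: addr aligns to addr
  bool -> bool, writer required: enabled aligns to enabled
  bytes -> bytes, writer required: signature aligns to signature
  float64 -> float64, writer required: price aligns to price
  bytes -> bytes, writer required: addr.checksum aligns to addr.payload
  bytes -> bytes, writer optional: addr.avatar aligns to addr.avatar
  bool -> int32, writer required: addr.active aligns to addr.active
  int32 -> int32, writer required: addr.retries aligns to addr.retries
  breaking: (addr.active, R3)
  backward on Session therefore BREAKING (1)
forward for Session (reader v1, writer v2):
  Priority -> Priority, writer required: tier aligns to tier
  map<string, bool> -> map<string, bool>, writer optional: codes aligns to codes
  Geo -> Geo, writer optional: addr aligns to addr
  bool -> bool, writer required: enabled aligns to enabled
  bytes -> bytes, writer required: signature aligns to signature
  float64 -> float64, writer required: price aligns to price
  bytes -> bytes, writer required: addr.payload aligns to addr.checksum
  bytes -> bytes, writer optional: addr.avatar aligns to addr.avatar
  int32 -> bool, writer required: addr.active aligns to addr.active
  int32 -> int32, writer required: addr.retries aligns to addr.retries
  breaking: (addr.active, R3)
  forward on Session therefore BREAKING (1)


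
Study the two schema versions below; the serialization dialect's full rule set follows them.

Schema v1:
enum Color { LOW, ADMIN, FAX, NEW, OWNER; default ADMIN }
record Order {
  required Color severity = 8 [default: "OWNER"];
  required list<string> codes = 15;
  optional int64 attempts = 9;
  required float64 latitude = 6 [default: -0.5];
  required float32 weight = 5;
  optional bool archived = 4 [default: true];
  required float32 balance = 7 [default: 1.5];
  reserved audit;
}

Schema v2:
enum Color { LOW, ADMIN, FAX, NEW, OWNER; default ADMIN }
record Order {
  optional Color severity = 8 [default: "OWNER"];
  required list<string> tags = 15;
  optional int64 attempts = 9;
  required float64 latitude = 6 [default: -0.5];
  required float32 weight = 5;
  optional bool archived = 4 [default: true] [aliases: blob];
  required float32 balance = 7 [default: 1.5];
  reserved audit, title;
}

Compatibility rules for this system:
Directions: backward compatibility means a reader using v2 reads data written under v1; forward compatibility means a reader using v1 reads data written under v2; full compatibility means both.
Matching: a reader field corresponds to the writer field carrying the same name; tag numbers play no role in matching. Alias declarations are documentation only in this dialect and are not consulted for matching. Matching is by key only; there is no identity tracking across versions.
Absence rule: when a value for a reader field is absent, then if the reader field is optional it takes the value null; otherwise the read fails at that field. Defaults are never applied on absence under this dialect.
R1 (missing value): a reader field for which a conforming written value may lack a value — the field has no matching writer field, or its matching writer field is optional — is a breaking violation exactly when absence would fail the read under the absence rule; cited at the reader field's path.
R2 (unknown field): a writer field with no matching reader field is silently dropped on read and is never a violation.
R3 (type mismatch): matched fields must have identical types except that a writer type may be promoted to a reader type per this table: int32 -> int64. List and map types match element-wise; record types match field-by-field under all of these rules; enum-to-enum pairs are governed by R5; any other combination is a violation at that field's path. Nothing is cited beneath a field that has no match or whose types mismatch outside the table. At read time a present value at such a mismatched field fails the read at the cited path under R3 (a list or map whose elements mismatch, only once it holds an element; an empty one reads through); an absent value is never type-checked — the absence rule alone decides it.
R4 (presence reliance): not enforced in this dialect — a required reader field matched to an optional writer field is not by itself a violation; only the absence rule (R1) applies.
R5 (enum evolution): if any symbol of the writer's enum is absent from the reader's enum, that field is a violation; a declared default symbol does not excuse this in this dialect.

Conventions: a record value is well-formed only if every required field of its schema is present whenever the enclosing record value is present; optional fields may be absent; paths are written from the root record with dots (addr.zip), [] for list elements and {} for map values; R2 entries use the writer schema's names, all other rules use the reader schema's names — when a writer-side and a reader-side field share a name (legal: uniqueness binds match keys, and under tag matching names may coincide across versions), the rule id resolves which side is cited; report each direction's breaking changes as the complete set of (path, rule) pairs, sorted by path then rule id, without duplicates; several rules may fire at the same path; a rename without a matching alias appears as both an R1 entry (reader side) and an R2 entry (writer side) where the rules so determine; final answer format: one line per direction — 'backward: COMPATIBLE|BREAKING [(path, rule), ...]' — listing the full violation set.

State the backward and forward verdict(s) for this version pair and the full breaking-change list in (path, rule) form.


the writer's type comes first in each Order pair
backward pass over Order, reader schema v2, writer schema v1:
  Color -> Color, writer required: severity aligns to severity
  tags: no writer-side match
  int64 -> int64, writer optional: attempts aligns to attempts
  float64 -> float64, writer required: latitude aligns to latitude
  float32 -> float32, writer required: weight aligns to weight
  bool -> bool, writer optional: archived aligns to archived
  float32 -> float32, writer required: balance aligns to balance
  leftover writer field: codes
  breaking: (tags, R1)
  => backward: BREAKING (1)
forward pass over Order, reader schema v1, writer schema v2:
  Color -> Color, writer optional: severity aligns to severity
  codes: no writer-side match
  int64 -> int64, writer optional: attempts aligns to attempts
  float64 -> float64, writer required: latitude aligns to latitude
  float32 -> float32, writer required: weight aligns to weight
  bool -> bool, writer optional: archived aligns to archived
  float32 -> float32, writer required: balance aligns to balance
  leftover writer field: tags
  breaking: (codes, R1)
  breaking: (severity, R1)
  => forward: BREAKING (2)

backward: BREAKING [(tags, R1)]; forward: BREAKING [(codes, R1), (severity, R1)]


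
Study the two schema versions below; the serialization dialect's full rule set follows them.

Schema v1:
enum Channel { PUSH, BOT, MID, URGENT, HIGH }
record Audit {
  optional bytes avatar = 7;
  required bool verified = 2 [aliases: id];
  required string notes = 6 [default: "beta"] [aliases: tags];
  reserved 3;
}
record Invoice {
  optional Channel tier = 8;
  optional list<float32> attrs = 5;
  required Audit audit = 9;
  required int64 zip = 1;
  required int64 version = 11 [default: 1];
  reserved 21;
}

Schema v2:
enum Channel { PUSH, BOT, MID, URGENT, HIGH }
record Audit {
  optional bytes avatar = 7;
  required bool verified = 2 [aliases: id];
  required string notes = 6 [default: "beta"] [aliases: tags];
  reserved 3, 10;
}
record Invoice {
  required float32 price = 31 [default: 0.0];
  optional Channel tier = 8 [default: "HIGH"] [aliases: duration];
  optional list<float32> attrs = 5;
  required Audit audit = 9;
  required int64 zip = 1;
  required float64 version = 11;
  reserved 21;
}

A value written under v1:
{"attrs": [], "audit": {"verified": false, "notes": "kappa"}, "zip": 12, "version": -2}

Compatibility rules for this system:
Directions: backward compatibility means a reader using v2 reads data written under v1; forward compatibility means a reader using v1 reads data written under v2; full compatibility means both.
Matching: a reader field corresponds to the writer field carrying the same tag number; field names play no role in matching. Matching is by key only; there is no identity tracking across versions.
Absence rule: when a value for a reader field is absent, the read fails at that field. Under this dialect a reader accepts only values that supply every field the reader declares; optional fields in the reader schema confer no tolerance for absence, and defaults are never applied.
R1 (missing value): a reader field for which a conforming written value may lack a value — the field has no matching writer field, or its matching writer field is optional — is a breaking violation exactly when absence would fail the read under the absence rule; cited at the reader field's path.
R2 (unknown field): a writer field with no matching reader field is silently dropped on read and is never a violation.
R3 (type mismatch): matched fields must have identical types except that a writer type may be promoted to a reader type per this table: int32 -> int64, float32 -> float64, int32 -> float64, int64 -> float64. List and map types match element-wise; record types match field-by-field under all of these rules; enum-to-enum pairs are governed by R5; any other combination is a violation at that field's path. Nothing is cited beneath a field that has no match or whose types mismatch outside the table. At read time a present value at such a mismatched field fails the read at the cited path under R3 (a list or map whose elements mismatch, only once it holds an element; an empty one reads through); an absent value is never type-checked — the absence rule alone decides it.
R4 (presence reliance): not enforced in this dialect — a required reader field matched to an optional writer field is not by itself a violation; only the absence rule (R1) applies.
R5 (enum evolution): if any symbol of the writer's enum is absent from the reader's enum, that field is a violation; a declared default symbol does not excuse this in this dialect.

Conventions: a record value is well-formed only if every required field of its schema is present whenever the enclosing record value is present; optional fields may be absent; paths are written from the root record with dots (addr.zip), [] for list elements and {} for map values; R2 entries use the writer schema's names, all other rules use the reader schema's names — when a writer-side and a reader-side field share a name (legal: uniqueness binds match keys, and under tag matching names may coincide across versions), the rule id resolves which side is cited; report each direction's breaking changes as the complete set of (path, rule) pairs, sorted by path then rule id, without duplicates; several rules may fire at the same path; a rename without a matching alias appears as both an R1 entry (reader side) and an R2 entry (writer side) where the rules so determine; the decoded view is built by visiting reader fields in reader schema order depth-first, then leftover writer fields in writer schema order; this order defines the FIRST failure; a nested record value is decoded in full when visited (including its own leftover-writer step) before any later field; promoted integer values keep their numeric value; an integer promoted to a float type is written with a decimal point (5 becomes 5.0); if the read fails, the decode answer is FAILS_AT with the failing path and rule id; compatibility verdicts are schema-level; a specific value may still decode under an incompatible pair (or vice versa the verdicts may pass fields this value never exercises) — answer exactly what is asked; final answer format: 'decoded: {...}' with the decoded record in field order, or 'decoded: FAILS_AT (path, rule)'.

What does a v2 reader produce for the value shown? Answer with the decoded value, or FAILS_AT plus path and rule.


in Invoice below, arrows point writer -> reader
decode (reader v2):
  read fails at price under R1 (no fill)
  => FAILS_AT (price, R1)
the other Invoice changes do not affect what is asked:
  field tier in record Invoice: default set to "HIGH" -> triggers nothing under the printed rules; the Invoice answer is the same either way
  field version in record Invoice: type int64 changed to float64 (its default is dropped) -> a verdict-level change on Invoice — the shown value reads the same

decoded: FAILS_AT (price, R1)


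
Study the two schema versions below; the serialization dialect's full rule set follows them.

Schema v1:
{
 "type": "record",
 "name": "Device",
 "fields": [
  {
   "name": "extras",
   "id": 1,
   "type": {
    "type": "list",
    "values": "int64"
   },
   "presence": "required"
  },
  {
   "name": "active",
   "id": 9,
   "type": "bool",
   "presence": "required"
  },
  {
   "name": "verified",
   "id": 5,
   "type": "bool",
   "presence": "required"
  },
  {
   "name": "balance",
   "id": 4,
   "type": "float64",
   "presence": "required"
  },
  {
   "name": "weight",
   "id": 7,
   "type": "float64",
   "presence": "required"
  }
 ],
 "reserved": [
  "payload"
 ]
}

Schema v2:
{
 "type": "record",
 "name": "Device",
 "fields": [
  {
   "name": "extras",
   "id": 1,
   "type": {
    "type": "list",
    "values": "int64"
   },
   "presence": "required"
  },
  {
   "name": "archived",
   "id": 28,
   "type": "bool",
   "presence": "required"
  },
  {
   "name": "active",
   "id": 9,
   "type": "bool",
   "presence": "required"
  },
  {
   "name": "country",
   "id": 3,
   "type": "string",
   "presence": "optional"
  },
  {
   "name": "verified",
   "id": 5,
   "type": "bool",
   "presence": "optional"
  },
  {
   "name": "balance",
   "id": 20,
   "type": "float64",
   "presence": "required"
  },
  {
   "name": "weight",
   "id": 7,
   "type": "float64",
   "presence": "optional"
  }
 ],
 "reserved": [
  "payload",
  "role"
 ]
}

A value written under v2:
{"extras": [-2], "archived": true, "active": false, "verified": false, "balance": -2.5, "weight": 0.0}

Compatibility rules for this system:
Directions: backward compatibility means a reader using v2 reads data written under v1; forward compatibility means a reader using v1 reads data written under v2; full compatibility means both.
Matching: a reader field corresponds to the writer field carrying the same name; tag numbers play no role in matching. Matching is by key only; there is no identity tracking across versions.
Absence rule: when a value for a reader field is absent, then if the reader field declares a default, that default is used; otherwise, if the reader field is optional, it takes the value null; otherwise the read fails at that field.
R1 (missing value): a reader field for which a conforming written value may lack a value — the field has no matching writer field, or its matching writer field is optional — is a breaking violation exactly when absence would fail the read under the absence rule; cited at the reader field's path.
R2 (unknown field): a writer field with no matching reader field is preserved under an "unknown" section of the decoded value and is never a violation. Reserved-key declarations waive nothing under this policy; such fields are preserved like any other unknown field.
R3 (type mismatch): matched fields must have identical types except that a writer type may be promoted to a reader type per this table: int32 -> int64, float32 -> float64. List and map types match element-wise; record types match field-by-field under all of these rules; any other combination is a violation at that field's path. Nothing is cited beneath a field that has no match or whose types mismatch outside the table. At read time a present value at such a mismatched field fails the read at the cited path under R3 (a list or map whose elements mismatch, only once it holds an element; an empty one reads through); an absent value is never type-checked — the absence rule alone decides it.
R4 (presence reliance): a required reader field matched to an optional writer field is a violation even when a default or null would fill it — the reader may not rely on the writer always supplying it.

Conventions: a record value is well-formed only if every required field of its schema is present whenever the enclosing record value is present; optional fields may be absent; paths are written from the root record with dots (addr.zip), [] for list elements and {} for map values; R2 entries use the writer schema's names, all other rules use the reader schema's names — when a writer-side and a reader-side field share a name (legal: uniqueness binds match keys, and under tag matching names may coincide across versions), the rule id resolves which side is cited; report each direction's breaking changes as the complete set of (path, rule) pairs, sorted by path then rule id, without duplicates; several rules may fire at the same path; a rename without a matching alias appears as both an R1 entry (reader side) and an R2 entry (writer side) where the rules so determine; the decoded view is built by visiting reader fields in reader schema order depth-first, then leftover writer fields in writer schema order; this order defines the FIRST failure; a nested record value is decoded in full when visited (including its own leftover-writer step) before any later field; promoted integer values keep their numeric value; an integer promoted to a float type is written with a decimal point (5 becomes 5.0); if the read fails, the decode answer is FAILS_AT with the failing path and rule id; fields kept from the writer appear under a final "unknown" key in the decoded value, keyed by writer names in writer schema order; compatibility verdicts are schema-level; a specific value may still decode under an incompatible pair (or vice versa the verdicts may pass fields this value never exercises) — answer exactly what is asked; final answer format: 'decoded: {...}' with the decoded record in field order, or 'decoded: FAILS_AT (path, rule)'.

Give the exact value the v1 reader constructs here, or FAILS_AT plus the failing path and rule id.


decoded: {"extras": [-2], "active": false, "verified": false, "balance": -2.5, "weight": 0.0, "unknown": {"archived": true}}

each type pair in Device: writer, then reader
decode walk for Device under reader schema v1:
  extras := [-2]
  active := false
  verified := false
  balance := -2.5
  weight := 0.0
  writer archived: kept under "unknown"
  => decoded: {"extras": [-2], "active": false, "verified": false, "balance": -2.5, "weight": 0.0, "unknown": {"archived": true}}
diffs on Device not affecting the asked answer:
  field weight in record Device: required changed to optional -> affects the rule determinations only; this particular Device value decodes identically
  added field country to record Device: optional string, tag 3 (in v2 it sits immediately before verified) -> fires no rule on Device under this dialect and leaves the result unchanged
  field balance in record Device: tag 4 changed to 20 -> fires no rule on Device under this dialect and leaves the result unchanged
  field verified in record Device: required changed to optional -> affects the rule determinations only; this particular Device value decodes identically
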